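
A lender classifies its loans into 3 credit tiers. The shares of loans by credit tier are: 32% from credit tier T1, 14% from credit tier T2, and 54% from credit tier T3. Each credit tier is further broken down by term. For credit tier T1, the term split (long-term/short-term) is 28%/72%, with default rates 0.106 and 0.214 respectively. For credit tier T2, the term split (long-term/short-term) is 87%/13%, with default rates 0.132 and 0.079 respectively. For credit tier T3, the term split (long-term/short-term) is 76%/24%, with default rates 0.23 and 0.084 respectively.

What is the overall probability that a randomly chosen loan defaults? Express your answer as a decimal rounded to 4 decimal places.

P(D|T1) = 0.28·0.106 + 0.72·0.214 = 0.02968 + 0.15408 = 0.18376
P(D|T2) = 0.87·0.132 + 0.13·0.079 = 0.11484 + 0.01027 = 0.12511
P(D|T3) = 0.76·0.23 + 0.24·0.084 = 0.1748 + 0.02016 = 0.19496
Then overall,
P(D) = 0.32·0.18376 + 0.14·0.12511 + 0.54·0.19496
      = 0.0588032 + 0.0175154 + 0.1052784 = 0.181597

0.1816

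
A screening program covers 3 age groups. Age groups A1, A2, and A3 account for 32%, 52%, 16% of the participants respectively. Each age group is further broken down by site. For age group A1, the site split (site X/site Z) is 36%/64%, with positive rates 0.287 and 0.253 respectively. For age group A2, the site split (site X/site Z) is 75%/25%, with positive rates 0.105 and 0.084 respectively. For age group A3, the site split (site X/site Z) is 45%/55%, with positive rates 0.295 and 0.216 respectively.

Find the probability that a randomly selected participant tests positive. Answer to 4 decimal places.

P(T|A1) = 0.36·0.287 + 0.64·0.253 = 0.10332 + 0.16192 = 0.26524
P(T|A2) = 0.75·0.105 + 0.25·0.084 = 0.07875 + 0.021 = 0.09975
P(T|A3) = 0.45·0.295 + 0.55·0.216 = 0.13275 + 0.1188 = 0.25155
Then overall,
P(T) = 0.32·0.26524 + 0.52·0.09975 + 0.16·0.25155
      = 0.0848768 + 0.05187 + 0.040248 = 0.1769948

0.1770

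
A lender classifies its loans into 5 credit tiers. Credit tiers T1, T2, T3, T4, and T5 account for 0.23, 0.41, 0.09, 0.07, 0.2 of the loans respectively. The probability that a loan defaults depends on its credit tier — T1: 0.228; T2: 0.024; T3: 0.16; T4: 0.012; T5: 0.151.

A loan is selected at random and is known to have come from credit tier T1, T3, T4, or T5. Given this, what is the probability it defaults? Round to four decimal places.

0.1659

Let S = {T1, T3, T4, T5}.
P(S) = 0.23 + 0.09 + 0.07 + 0.2 = 0.59.
P(D ∩ S) = 0.228·0.23 + 0.16·0.09 + 0.012·0.07 + 0.151·0.2 = 0.05244 + 0.0144 + 0.00084 + 0.0302 = 0.09788.
P(D | S) = 0.09788 / 0.59 = 0.165898…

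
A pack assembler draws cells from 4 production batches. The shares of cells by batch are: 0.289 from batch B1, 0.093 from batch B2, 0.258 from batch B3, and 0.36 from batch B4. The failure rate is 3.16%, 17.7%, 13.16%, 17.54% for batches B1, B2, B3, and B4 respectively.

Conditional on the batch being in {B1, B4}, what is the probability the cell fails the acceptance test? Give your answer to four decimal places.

Let S = {B1, B4}.
P(S) = 0.289 + 0.36 = 0.649.
P(F ∩ S) = 0.0316·0.289 + 0.1754·0.36 = 0.0091324 + 0.063144 = 0.0722764.
P(F | S) = 0.0722764 / 0.649 = 0.111366…

0.1114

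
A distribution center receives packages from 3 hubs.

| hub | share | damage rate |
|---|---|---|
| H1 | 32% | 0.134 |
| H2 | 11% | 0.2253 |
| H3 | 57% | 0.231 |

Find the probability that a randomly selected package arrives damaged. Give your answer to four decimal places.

P(D) ≈ 0.1993

By the law of total probability,
P(D) = P(D|H1)·P(H1) + P(D|H2)·P(H2) + P(D|H3)·P(H3)
      = 0.134·0.32 + 0.2253·0.11 + 0.231·0.57
      = 0.04288 + 0.024783 + 0.13167 = 0.199333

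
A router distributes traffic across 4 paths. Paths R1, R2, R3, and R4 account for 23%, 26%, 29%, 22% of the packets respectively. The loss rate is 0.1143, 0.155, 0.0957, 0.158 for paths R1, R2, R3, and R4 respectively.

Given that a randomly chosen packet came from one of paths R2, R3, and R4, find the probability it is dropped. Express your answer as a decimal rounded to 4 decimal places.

Let S = {R2, R3, R4}.
P(S) = 0.26 + 0.29 + 0.22 = 0.77.
P(L ∩ S) = 0.155·0.26 + 0.0957·0.29 + 0.158·0.22 = 0.0403 + 0.027753 + 0.03476 = 0.102813.
P(L | S) = 0.102813 / 0.77 = 0.133523…

0.1335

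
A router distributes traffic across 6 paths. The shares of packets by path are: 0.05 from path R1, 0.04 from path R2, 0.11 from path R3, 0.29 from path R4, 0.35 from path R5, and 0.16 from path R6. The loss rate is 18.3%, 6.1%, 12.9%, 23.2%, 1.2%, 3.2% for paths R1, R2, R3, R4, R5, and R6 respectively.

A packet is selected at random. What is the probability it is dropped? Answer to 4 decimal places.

0.1024

P(L) = P(L|R1)·P(R1) + P(L|R2)·P(R2) + P(L|R3)·P(R3) + P(L|R4)·P(R4) + P(L|R5)·P(R5) + P(L|R6)·P(R6)
      = 0.183·0.05 + 0.061·0.04 + 0.129·0.11 + 0.232·0.29 + 0.012·0.35 + 0.032·0.16
      = 0.00915 + 0.00244 + 0.01419 + 0.06728 + 0.0042 + 0.00512 = 0.10238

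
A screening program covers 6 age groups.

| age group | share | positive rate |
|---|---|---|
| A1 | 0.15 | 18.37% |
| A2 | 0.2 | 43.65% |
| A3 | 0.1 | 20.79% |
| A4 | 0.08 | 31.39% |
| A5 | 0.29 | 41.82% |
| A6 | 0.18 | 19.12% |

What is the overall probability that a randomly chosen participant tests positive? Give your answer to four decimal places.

P(T) ≈ 0.3165

By the law of total probability,
P(T) = P(T|A1)·P(A1) + P(T|A2)·P(A2) + P(T|A3)·P(A3) + P(T|A4)·P(A4) + P(T|A5)·P(A5) + P(T|A6)·P(A6)
      = 0.1837·0.15 + 0.4365·0.2 + 0.2079·0.1 + 0.3139·0.08 + 0.4182·0.29 + 0.1912·0.18
      = 0.027555 + 0.0873 + 0.02079 + 0.025112 + 0.121278 + 0.034416 = 0.316451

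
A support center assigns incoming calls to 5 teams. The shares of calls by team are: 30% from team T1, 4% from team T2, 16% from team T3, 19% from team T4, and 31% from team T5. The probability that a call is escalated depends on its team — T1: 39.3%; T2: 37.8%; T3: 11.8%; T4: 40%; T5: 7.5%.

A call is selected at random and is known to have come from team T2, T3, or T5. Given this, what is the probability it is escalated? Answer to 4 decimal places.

Let S = {T2, T3, T5}.
P(S) = 0.04 + 0.16 + 0.31 = 0.51.
P(E ∩ S) = 0.378·0.04 + 0.118·0.16 + 0.075·0.31 = 0.01512 + 0.01888 + 0.02325 = 0.05725.
P(E | S) = 0.05725 / 0.51 = 0.112255…

0.1123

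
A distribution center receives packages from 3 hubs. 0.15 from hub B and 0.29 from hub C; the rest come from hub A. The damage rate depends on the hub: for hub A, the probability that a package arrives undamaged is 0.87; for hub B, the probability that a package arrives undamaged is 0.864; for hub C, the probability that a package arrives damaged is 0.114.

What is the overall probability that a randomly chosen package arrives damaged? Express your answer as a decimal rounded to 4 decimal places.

P(D) ≈ 0.1263

P(A) = 1 − (0.15 + 0.29) = 0.56.
P(D|A) = 1 − 0.87 = 0.13.
P(D|B) = 1 − 0.864 = 0.136.
P(D) = P(D|A)·P(A) + P(D|B)·P(B) + P(D|C)·P(C)
      = 0.13·0.56 + 0.136·0.15 + 0.114·0.29
      = 0.0728 + 0.0204 + 0.03306 = 0.12626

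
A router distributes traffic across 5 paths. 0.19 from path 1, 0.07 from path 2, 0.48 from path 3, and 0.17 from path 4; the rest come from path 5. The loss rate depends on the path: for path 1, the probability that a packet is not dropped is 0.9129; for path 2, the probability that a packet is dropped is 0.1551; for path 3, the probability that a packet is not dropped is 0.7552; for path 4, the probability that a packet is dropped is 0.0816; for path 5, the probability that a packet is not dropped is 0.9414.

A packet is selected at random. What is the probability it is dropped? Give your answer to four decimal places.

P(L) ≈ 0.1641

P(5) = 1 − (0.19 + 0.07 + 0.48 + 0.17) = 0.09.
P(L|1) = 1 − 0.9129 = 0.0871.
P(L|3) = 1 − 0.7552 = 0.2448.
P(L|5) = 1 − 0.9414 = 0.0586.
P(L) = P(L|1)·P(1) + P(L|2)·P(2) + P(L|3)·P(3) + P(L|4)·P(4) + P(L|5)·P(5)
      = 0.0871·0.19 + 0.1551·0.07 + 0.2448·0.48 + 0.0816·0.17 + 0.0586·0.09
      = 0.016549 + 0.010857 + 0.117504 + 0.013872 + 0.005274 = 0.164056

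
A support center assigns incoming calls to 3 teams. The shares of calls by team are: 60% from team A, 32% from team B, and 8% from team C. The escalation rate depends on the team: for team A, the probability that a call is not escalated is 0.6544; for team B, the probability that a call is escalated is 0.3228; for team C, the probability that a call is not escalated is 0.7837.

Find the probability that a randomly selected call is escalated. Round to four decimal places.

P(E) ≈ 0.3280

P(E|A) = 1 − 0.6544 = 0.3456.
P(E|C) = 1 − 0.7837 = 0.2163.
Summing over the partition,
P(E) = P(E|A)·P(A) + P(E|B)·P(B) + P(E|C)·P(C)
      = 0.3456·0.6 + 0.3228·0.32 + 0.2163·0.08
      = 0.20736 + 0.103296 + 0.017304 = 0.32796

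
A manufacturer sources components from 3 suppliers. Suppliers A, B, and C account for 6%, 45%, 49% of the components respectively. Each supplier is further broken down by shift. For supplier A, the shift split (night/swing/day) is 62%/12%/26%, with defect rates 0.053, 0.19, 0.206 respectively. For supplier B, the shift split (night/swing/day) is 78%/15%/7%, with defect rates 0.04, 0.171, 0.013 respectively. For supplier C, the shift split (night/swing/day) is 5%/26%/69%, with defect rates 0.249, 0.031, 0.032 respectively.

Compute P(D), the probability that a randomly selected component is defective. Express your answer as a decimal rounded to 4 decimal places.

0.0534

P(D|A) = 0.62·0.053 + 0.12·0.19 + 0.26·0.206 = 0.03286 + 0.0228 + 0.05356 = 0.10922
P(D|B) = 0.78·0.04 + 0.15·0.171 + 0.07·0.013 = 0.0312 + 0.02565 + 0.00091 = 0.05776
P(D|C) = 0.05·0.249 + 0.26·0.031 + 0.69·0.032 = 0.01245 + 0.00806 + 0.02208 = 0.04259
Then overall,
P(D) = 0.06·0.10922 + 0.45·0.05776 + 0.49·0.04259
      = 0.0065532 + 0.025992 + 0.0208691 = 0.0534143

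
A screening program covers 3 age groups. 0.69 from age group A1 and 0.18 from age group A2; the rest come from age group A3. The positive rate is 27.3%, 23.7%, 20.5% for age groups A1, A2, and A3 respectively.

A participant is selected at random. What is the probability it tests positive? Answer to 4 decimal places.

P(T) ≈ 0.2577

P(A3) = 1 − (0.69 + 0.18) = 0.13.
By the law of total probability,
P(T) = P(T|A1)·P(A1) + P(T|A2)·P(A2) + P(T|A3)·P(A3)
      = 0.273·0.69 + 0.237·0.18 + 0.205·0.13
      = 0.18837 + 0.04266 + 0.02665 = 0.25768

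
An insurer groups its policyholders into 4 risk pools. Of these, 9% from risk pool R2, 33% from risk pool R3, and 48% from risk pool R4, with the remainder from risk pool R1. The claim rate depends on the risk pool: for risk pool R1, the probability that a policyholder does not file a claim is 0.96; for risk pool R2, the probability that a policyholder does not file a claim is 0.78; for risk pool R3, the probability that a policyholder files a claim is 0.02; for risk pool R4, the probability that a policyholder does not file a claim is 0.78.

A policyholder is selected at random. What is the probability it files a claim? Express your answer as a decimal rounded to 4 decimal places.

P(R1) = 1 − (0.09 + 0.33 + 0.48) = 0.1.
P(C|R1) = 1 − 0.96 = 0.04.
P(C|R2) = 1 − 0.78 = 0.22.
P(C|R4) = 1 − 0.78 = 0.22.
Summing over the partition,
P(C) = P(C|R1)·P(R1) + P(C|R2)·P(R2) + P(C|R3)·P(R3) + P(C|R4)·P(R4)
      = 0.04·0.1 + 0.22·0.09 + 0.02·0.33 + 0.22·0.48
      = 0.004 + 0.0198 + 0.0066 + 0.1056 = 0.136

0.1360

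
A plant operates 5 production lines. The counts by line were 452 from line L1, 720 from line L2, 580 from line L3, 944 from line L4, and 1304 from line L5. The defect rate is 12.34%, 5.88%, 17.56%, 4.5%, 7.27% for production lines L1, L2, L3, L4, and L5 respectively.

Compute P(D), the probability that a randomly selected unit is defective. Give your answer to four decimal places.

Total: 452 + 720 + 580 + 944 + 1304 = 4000.
P(L1) = 452/4000 = 0.113. P(L2) = 720/4000 = 0.18. P(L3) = 580/4000 = 0.145. P(L4) = 944/4000 = 0.236. P(L5) = 1304/4000 = 0.326.
P(D) = P(D|L1)·P(L1) + P(D|L2)·P(L2) + P(D|L3)·P(L3) + P(D|L4)·P(L4) + P(D|L5)·P(L5)
      = 0.1234·0.113 + 0.0588·0.18 + 0.1756·0.145 + 0.045·0.236 + 0.0727·0.326
      = 0.0139442 + 0.010584 + 0.025462 + 0.01062 + 0.0237002 = 0.0843104

0.0843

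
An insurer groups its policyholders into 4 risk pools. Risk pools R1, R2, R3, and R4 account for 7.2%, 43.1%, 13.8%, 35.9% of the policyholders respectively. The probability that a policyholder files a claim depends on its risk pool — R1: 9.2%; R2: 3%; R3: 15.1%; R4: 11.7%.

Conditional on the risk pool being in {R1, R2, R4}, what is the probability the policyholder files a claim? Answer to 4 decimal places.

0.0714

Let S = {R1, R2, R4}.
P(S) = 0.072 + 0.431 + 0.359 = 0.862.
P(C ∩ S) = 0.092·0.072 + 0.03·0.431 + 0.117·0.359 = 0.006624 + 0.01293 + 0.042003 = 0.061557.
P(C | S) = 0.061557 / 0.862 = 0.071412…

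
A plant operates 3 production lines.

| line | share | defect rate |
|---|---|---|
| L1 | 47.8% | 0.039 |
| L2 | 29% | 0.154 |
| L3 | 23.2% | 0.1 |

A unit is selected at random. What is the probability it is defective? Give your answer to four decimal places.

0.0865

By the law of total probability,
P(D) = P(D|L1)·P(L1) + P(D|L2)·P(L2) + P(D|L3)·P(L3)
      = 0.039·0.478 + 0.154·0.29 + 0.1·0.232
      = 0.018642 + 0.04466 + 0.0232 = 0.086502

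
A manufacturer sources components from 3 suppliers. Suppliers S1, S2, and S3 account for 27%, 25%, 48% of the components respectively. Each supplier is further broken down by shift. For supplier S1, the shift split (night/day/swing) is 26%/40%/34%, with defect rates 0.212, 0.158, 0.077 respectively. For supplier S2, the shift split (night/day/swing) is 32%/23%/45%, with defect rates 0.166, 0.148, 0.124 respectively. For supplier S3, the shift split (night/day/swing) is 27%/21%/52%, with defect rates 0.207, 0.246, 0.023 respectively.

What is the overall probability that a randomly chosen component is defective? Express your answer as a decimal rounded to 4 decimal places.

P(D) ≈ 0.1321

P(D|S1) = 0.26·0.212 + 0.4·0.158 + 0.34·0.077 = 0.05512 + 0.0632 + 0.02618 = 0.1445
P(D|S2) = 0.32·0.166 + 0.23·0.148 + 0.45·0.124 = 0.05312 + 0.03404 + 0.0558 = 0.14296
P(D|S3) = 0.27·0.207 + 0.21·0.246 + 0.52·0.023 = 0.05589 + 0.05166 + 0.01196 = 0.11951
By total probability over the outer partition,
P(D) = 0.27·0.1445 + 0.25·0.14296 + 0.48·0.11951
      = 0.039015 + 0.03574 + 0.0573648 = 0.1321198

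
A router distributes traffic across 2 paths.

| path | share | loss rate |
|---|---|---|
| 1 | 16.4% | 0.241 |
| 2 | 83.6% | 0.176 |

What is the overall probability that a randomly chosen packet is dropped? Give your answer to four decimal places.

P(L) ≈ 0.1867

P(L) = P(L|1)·P(1) + P(L|2)·P(2)
      = 0.241·0.164 + 0.176·0.836
      = 0.039524 + 0.147136 = 0.18666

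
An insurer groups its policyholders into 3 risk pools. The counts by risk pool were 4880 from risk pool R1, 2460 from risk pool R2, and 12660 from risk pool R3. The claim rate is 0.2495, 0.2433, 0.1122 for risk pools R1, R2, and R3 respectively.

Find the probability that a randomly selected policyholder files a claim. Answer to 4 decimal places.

Total: 4880 + 2460 + 12660 = 20000.
P(R1) = 4880/20000 = 0.244. P(R2) = 2460/20000 = 0.123. P(R3) = 12660/20000 = 0.633.
By the law of total probability,
P(C) = P(C|R1)·P(R1) + P(C|R2)·P(R2) + P(C|R3)·P(R3)
      = 0.2495·0.244 + 0.2433·0.123 + 0.1122·0.633
      = 0.060878 + 0.0299259 + 0.0710226 = 0.1618265

P(C) ≈ 0.1618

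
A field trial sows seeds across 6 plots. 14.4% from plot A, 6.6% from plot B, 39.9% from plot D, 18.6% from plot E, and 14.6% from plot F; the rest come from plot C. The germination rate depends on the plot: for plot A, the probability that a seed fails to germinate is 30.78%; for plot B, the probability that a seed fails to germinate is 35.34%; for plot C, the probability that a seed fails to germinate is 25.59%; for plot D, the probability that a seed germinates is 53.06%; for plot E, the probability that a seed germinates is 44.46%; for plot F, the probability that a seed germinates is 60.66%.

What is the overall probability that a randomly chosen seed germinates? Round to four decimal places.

P(C) = 1 − (0.144 + 0.066 + 0.399 + 0.186 + 0.146) = 0.059.
P(G|A) = 1 − 0.3078 = 0.6922.
P(G|B) = 1 − 0.3534 = 0.6466.
P(G|C) = 1 − 0.2559 = 0.7441.
P(G) = P(G|A)·P(A) + P(G|B)·P(B) + P(G|C)·P(C) + P(G|D)·P(D) + P(G|E)·P(E) + P(G|F)·P(F)
      = 0.6922·0.144 + 0.6466·0.066 + 0.7441·0.059 + 0.5306·0.399 + 0.4446·0.186 + 0.6066·0.146
      = 0.0996768 + 0.0426756 + 0.0439019 + 0.2117094 + 0.0826956 + 0.0885636 = 0.5692229

P(G) ≈ 0.5692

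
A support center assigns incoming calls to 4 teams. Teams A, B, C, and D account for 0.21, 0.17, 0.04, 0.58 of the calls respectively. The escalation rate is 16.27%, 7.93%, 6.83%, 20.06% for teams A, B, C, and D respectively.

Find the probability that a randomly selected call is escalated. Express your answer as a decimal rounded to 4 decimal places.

P(E) ≈ 0.1667

P(E) = P(E|A)·P(A) + P(E|B)·P(B) + P(E|C)·P(C) + P(E|D)·P(D)
      = 0.1627·0.21 + 0.0793·0.17 + 0.0683·0.04 + 0.2006·0.58
      = 0.034167 + 0.013481 + 0.002732 + 0.116348 = 0.166728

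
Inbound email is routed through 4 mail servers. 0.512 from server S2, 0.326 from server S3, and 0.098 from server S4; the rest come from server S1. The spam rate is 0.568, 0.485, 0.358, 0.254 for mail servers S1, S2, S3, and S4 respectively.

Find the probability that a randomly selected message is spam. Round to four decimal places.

P(S) ≈ 0.4263

P(S1) = 1 − (0.512 + 0.326 + 0.098) = 0.064.
P(S) = P(S|S1)·P(S1) + P(S|S2)·P(S2) + P(S|S3)·P(S3) + P(S|S4)·P(S4)
      = 0.568·0.064 + 0.485·0.512 + 0.358·0.326 + 0.254·0.098
      = 0.036352 + 0.24832 + 0.116708 + 0.024892 = 0.426272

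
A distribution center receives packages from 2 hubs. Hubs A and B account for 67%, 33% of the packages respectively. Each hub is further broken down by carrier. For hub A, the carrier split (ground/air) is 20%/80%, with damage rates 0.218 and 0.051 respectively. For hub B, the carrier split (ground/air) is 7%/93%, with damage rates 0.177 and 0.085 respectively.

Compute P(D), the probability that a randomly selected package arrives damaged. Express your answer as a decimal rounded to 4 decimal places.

P(D|A) = 0.2·0.218 + 0.8·0.051 = 0.0436 + 0.0408 = 0.0844
P(D|B) = 0.07·0.177 + 0.93·0.085 = 0.01239 + 0.07905 = 0.09144
Then overall,
P(D) = 0.67·0.0844 + 0.33·0.09144
      = 0.056548 + 0.0301752 = 0.0867232

0.0867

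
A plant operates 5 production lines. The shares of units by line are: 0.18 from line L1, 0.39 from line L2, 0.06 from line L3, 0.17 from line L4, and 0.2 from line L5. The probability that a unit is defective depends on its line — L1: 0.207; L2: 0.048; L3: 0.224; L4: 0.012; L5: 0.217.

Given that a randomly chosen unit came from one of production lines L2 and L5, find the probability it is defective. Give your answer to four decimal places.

Let S = {L2, L5}.
P(S) = 0.39 + 0.2 = 0.59.
P(D ∩ S) = 0.048·0.39 + 0.217·0.2 = 0.01872 + 0.0434 = 0.06212.
P(D | S) = 0.06212 / 0.59 = 0.105288…

P(D|S) ≈ 0.1053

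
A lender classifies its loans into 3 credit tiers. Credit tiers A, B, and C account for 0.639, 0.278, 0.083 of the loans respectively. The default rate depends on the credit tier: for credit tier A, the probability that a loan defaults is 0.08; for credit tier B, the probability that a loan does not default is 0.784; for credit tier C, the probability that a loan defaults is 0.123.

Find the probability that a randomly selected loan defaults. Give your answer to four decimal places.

P(D) ≈ 0.1214

P(D|B) = 1 − 0.784 = 0.216.
By the law of total probability,
P(D) = P(D|A)·P(A) + P(D|B)·P(B) + P(D|C)·P(C)
      = 0.08·0.639 + 0.216·0.278 + 0.123·0.083
      = 0.05112 + 0.060048 + 0.010209 = 0.121377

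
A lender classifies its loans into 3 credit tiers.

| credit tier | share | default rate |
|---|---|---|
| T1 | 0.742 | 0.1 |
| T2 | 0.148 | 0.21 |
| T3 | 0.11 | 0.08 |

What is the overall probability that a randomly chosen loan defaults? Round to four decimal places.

P(D) = P(D|T1)·P(T1) + P(D|T2)·P(T2) + P(D|T3)·P(T3)
      = 0.1·0.742 + 0.21·0.148 + 0.08·0.11
      = 0.0742 + 0.03108 + 0.0088 = 0.11408

0.1141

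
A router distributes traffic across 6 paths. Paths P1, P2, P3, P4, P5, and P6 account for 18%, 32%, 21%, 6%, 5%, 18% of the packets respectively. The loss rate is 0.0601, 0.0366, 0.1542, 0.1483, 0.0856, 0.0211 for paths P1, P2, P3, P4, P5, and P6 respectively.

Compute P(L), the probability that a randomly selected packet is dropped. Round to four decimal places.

P(L) ≈ 0.0719

P(L) = P(L|P1)·P(P1) + P(L|P2)·P(P2) + P(L|P3)·P(P3) + P(L|P4)·P(P4) + P(L|P5)·P(P5) + P(L|P6)·P(P6)
      = 0.0601·0.18 + 0.0366·0.32 + 0.1542·0.21 + 0.1483·0.06 + 0.0856·0.05 + 0.0211·0.18
      = 0.010818 + 0.011712 + 0.032382 + 0.008898 + 0.00428 + 0.003798 = 0.071888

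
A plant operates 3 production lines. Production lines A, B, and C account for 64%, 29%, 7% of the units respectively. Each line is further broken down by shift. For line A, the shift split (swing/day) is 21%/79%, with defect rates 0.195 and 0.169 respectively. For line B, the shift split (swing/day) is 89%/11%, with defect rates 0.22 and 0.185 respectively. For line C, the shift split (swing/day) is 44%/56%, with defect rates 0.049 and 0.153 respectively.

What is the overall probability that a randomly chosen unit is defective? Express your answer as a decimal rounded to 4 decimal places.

0.1818

P(D|A) = 0.21·0.195 + 0.79·0.169 = 0.04095 + 0.13351 = 0.17446
P(D|B) = 0.89·0.22 + 0.11·0.185 = 0.1958 + 0.02035 = 0.21615
P(D|C) = 0.44·0.049 + 0.56·0.153 = 0.02156 + 0.08568 = 0.10724
By total probability over the outer partition,
P(D) = 0.64·0.17446 + 0.29·0.21615 + 0.07·0.10724
      = 0.1116544 + 0.0626835 + 0.0075068 = 0.1818447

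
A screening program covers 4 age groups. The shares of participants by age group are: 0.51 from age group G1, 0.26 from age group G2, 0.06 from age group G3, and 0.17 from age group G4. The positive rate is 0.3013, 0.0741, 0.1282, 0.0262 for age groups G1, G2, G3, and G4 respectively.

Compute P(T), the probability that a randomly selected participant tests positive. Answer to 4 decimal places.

P(T) ≈ 0.1851

P(T) = P(T|G1)·P(G1) + P(T|G2)·P(G2) + P(T|G3)·P(G3) + P(T|G4)·P(G4)
      = 0.3013·0.51 + 0.0741·0.26 + 0.1282·0.06 + 0.0262·0.17
      = 0.153663 + 0.019266 + 0.007692 + 0.004454 = 0.185075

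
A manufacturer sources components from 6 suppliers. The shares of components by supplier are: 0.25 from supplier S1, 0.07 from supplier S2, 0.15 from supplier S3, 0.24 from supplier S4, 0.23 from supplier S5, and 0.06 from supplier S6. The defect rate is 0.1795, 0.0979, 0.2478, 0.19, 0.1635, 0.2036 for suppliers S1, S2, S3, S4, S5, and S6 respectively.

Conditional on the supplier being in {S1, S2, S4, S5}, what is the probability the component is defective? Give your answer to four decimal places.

P(D|S) ≈ 0.1708

Let S = {S1, S2, S4, S5}.
P(S) = 0.25 + 0.07 + 0.24 + 0.23 = 0.79.
P(D ∩ S) = 0.1795·0.25 + 0.0979·0.07 + 0.19·0.24 + 0.1635·0.23 = 0.044875 + 0.006853 + 0.0456 + 0.037605 = 0.134933.
P(D | S) = 0.134933 / 0.79 = 0.170801…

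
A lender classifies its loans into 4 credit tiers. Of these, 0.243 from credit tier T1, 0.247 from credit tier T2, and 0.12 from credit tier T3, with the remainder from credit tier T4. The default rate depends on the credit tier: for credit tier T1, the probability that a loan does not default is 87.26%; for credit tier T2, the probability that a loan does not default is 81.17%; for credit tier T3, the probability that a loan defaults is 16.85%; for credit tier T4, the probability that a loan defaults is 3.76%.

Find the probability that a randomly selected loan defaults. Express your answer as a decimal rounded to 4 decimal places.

0.1124

P(T4) = 1 − (0.243 + 0.247 + 0.12) = 0.39.
P(D|T1) = 1 − 0.8726 = 0.1274.
P(D|T2) = 1 − 0.8117 = 0.1883.
By the law of total probability,
P(D) = P(D|T1)·P(T1) + P(D|T2)·P(T2) + P(D|T3)·P(T3) + P(D|T4)·P(T4)
      = 0.1274·0.243 + 0.1883·0.247 + 0.1685·0.12 + 0.0376·0.39
      = 0.0309582 + 0.0465101 + 0.02022 + 0.014664 = 0.1123523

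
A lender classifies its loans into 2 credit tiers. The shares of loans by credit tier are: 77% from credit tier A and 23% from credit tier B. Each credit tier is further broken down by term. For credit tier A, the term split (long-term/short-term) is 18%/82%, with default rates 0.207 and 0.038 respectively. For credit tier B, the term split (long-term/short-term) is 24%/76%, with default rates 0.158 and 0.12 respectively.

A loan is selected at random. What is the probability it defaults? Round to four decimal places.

P(D|A) = 0.18·0.207 + 0.82·0.038 = 0.03726 + 0.03116 = 0.06842
P(D|B) = 0.24·0.158 + 0.76·0.12 = 0.03792 + 0.0912 = 0.12912
By total probability over the outer partition,
P(D) = 0.77·0.06842 + 0.23·0.12912
      = 0.0526834 + 0.0296976 = 0.082381

0.0824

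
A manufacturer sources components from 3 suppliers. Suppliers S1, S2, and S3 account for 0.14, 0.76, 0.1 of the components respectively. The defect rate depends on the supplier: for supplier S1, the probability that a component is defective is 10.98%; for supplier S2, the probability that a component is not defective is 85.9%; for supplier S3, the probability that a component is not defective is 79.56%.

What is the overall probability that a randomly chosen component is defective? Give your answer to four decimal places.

0.1430

P(D|S2) = 1 − 0.859 = 0.141.
P(D|S3) = 1 − 0.7956 = 0.2044.
P(D) = P(D|S1)·P(S1) + P(D|S2)·P(S2) + P(D|S3)·P(S3)
      = 0.1098·0.14 + 0.141·0.76 + 0.2044·0.1
      = 0.015372 + 0.10716 + 0.02044 = 0.142972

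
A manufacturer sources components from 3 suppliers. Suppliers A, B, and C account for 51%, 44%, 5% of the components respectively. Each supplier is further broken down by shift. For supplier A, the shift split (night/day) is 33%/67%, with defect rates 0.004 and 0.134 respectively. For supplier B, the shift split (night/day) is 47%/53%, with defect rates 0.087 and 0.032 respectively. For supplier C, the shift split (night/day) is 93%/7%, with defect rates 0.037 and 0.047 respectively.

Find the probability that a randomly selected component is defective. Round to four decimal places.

P(D|A) = 0.33·0.004 + 0.67·0.134 = 0.00132 + 0.08978 = 0.0911
P(D|B) = 0.47·0.087 + 0.53·0.032 = 0.04089 + 0.01696 = 0.05785
P(D|C) = 0.93·0.037 + 0.07·0.047 = 0.03441 + 0.00329 = 0.0377
By total probability over the outer partition,
P(D) = 0.51·0.0911 + 0.44·0.05785 + 0.05·0.0377
      = 0.046461 + 0.025454 + 0.001885 = 0.0738

P(D) ≈ 0.0738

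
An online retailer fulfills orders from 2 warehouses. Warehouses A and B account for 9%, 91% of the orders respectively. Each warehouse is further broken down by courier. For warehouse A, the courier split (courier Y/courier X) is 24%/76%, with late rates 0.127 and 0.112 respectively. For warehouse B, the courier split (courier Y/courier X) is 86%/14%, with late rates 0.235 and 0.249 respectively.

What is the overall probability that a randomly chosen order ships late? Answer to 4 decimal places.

0.2260

P(L|A) = 0.24·0.127 + 0.76·0.112 = 0.03048 + 0.08512 = 0.1156
P(L|B) = 0.86·0.235 + 0.14·0.249 = 0.2021 + 0.03486 = 0.23696
Then overall,
P(L) = 0.09·0.1156 + 0.91·0.23696
      = 0.010404 + 0.2156336 = 0.2260376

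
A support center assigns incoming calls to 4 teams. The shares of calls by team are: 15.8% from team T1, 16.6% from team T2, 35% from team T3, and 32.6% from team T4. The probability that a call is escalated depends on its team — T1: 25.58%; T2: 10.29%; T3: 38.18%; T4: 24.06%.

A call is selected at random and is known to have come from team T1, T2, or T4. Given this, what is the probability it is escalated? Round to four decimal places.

P(E|S) ≈ 0.2091

Let S = {T1, T2, T4}.
P(S) = 0.158 + 0.166 + 0.326 = 0.65.
P(E ∩ S) = 0.2558·0.158 + 0.1029·0.166 + 0.2406·0.326 = 0.0404164 + 0.0170814 + 0.0784356 = 0.1359334.
P(E | S) = 0.1359334 / 0.65 = 0.209128…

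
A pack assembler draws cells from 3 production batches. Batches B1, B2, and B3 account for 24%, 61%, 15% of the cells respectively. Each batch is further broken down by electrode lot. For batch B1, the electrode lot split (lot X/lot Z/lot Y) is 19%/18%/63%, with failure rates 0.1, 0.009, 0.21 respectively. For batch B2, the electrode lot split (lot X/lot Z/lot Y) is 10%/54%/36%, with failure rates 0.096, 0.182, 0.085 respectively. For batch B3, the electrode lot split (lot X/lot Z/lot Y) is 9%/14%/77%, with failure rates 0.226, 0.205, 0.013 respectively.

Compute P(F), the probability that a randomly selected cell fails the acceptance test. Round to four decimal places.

P(F|B1) = 0.19·0.1 + 0.18·0.009 + 0.63·0.21 = 0.019 + 0.00162 + 0.1323 = 0.15292
P(F|B2) = 0.1·0.096 + 0.54·0.182 + 0.36·0.085 = 0.0096 + 0.09828 + 0.0306 = 0.13848
P(F|B3) = 0.09·0.226 + 0.14·0.205 + 0.77·0.013 = 0.02034 + 0.0287 + 0.01001 = 0.05905
By total probability over the outer partition,
P(F) = 0.24·0.15292 + 0.61·0.13848 + 0.15·0.05905
      = 0.0367008 + 0.0844728 + 0.0088575 = 0.1300311

P(F) ≈ 0.1300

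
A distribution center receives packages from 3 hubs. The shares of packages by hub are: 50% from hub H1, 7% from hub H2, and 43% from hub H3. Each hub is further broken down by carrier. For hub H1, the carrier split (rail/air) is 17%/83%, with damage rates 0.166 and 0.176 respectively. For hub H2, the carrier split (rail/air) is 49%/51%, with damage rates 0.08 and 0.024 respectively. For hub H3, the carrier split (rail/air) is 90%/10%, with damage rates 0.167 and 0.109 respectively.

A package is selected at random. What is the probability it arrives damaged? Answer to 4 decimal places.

P(D|H1) = 0.17·0.166 + 0.83·0.176 = 0.02822 + 0.14608 = 0.1743
P(D|H2) = 0.49·0.08 + 0.51·0.024 = 0.0392 + 0.01224 = 0.05144
P(D|H3) = 0.9·0.167 + 0.1·0.109 = 0.1503 + 0.0109 = 0.1612
Then overall,
P(D) = 0.5·0.1743 + 0.07·0.05144 + 0.43·0.1612
      = 0.08715 + 0.0036008 + 0.069316 = 0.1600668

0.1601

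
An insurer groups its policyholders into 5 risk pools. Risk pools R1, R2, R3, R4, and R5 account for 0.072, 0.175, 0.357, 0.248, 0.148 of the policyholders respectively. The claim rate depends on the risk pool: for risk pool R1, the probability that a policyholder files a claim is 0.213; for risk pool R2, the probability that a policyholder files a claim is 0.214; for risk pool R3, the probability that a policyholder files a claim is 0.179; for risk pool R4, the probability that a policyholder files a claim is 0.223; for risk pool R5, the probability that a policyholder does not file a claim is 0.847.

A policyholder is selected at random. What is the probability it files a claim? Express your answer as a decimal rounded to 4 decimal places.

P(C|R5) = 1 − 0.847 = 0.153.
Summing over the partition,
P(C) = P(C|R1)·P(R1) + P(C|R2)·P(R2) + P(C|R3)·P(R3) + P(C|R4)·P(R4) + P(C|R5)·P(R5)
      = 0.213·0.072 + 0.214·0.175 + 0.179·0.357 + 0.223·0.248 + 0.153·0.148
      = 0.015336 + 0.03745 + 0.063903 + 0.055304 + 0.022644 = 0.194637

P(C) ≈ 0.1946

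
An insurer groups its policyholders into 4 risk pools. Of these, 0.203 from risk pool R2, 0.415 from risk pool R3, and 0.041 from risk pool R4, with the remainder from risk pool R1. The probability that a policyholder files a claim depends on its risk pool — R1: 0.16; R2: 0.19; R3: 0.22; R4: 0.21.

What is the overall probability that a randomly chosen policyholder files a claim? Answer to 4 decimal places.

P(R1) = 1 − (0.203 + 0.415 + 0.041) = 0.341.
Using total probability over the partition,
P(C) = P(C|R1)·P(R1) + P(C|R2)·P(R2) + P(C|R3)·P(R3) + P(C|R4)·P(R4)
      = 0.16·0.341 + 0.19·0.203 + 0.22·0.415 + 0.21·0.041
      = 0.05456 + 0.03857 + 0.0913 + 0.00861 = 0.19304

0.1930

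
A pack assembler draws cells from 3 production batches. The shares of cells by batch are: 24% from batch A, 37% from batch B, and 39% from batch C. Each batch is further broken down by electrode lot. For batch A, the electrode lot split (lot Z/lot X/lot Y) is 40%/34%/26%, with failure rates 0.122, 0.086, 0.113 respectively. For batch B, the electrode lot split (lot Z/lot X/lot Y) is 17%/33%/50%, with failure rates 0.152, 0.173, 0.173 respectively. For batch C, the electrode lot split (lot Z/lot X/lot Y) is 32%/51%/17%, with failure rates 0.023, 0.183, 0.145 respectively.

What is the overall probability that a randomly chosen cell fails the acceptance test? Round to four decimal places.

P(F|A) = 0.4·0.122 + 0.34·0.086 + 0.26·0.113 = 0.0488 + 0.02924 + 0.02938 = 0.10742
P(F|B) = 0.17·0.152 + 0.33·0.173 + 0.5·0.173 = 0.02584 + 0.05709 + 0.0865 = 0.16943
P(F|C) = 0.32·0.023 + 0.51·0.183 + 0.17·0.145 = 0.00736 + 0.09333 + 0.02465 = 0.12534
By total probability over the outer partition,
P(F) = 0.24·0.10742 + 0.37·0.16943 + 0.39·0.12534
      = 0.0257808 + 0.0626891 + 0.0488826 = 0.1373525

P(F) ≈ 0.1374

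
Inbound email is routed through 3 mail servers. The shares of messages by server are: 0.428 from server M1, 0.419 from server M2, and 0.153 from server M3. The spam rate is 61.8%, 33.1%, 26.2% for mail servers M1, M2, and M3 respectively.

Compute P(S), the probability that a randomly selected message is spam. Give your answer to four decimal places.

0.4433

By the law of total probability,
P(S) = P(S|M1)·P(M1) + P(S|M2)·P(M2) + P(S|M3)·P(M3)
      = 0.618·0.428 + 0.331·0.419 + 0.262·0.153
      = 0.264504 + 0.138689 + 0.040086 = 0.443279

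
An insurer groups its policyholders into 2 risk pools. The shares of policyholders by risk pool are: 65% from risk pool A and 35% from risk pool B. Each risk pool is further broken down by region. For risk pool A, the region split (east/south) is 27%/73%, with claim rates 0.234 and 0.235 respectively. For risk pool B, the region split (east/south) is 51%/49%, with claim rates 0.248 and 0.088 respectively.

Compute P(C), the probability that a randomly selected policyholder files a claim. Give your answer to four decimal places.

P(C|A) = 0.27·0.234 + 0.73·0.235 = 0.06318 + 0.17155 = 0.23473
P(C|B) = 0.51·0.248 + 0.49·0.088 = 0.12648 + 0.04312 = 0.1696
By total probability over the outer partition,
P(C) = 0.65·0.23473 + 0.35·0.1696
      = 0.1525745 + 0.05936 = 0.2119345

P(C) ≈ 0.2119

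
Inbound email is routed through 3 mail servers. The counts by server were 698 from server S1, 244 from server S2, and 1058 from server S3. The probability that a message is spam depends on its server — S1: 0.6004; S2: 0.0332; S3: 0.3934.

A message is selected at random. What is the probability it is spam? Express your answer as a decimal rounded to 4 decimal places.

P(S) ≈ 0.4217

Total: 698 + 244 + 1058 = 2000.
P(S1) = 698/2000 = 0.349. P(S2) = 244/2000 = 0.122. P(S3) = 1058/2000 = 0.529.
By the law of total probability,
P(S) = P(S|S1)·P(S1) + P(S|S2)·P(S2) + P(S|S3)·P(S3)
      = 0.6004·0.349 + 0.0332·0.122 + 0.3934·0.529
      = 0.2095396 + 0.0040504 + 0.2081086 = 0.4216986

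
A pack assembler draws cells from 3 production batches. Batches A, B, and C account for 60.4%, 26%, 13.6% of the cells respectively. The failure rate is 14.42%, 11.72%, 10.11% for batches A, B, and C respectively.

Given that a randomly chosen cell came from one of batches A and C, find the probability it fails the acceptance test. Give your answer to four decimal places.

P(F|S) ≈ 0.1363

Let S = {A, C}.
P(S) = 0.604 + 0.136 = 0.74.
P(F ∩ S) = 0.1442·0.604 + 0.1011·0.136 = 0.0870968 + 0.0137496 = 0.1008464.
P(F | S) = 0.1008464 / 0.74 = 0.136279…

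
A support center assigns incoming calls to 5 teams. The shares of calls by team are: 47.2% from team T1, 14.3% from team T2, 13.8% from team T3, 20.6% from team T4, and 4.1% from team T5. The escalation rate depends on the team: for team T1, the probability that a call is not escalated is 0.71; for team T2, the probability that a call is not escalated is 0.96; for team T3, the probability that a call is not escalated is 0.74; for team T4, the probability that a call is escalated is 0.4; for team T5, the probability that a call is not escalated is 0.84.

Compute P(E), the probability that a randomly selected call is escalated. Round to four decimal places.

P(E) ≈ 0.2674

P(E|T1) = 1 − 0.71 = 0.29.
P(E|T2) = 1 − 0.96 = 0.04.
P(E|T3) = 1 − 0.74 = 0.26.
P(E|T5) = 1 − 0.84 = 0.16.
P(E) = P(E|T1)·P(T1) + P(E|T2)·P(T2) + P(E|T3)·P(T3) + P(E|T4)·P(T4) + P(E|T5)·P(T5)
      = 0.29·0.472 + 0.04·0.143 + 0.26·0.138 + 0.4·0.206 + 0.16·0.041
      = 0.13688 + 0.00572 + 0.03588 + 0.0824 + 0.00656 = 0.26744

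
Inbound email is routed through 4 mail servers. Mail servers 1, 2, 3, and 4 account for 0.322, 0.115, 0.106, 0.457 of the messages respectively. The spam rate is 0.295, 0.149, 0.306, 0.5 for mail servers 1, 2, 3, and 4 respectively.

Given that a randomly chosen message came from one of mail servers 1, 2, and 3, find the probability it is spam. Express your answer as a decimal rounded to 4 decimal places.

P(S|J) ≈ 0.2662

Let J = {1, 2, 3}.
P(J) = 0.322 + 0.115 + 0.106 = 0.543.
P(S ∩ J) = 0.295·0.322 + 0.149·0.115 + 0.306·0.106 = 0.09499 + 0.017135 + 0.032436 = 0.144561.
P(S | J) = 0.144561 / 0.543 = 0.266227…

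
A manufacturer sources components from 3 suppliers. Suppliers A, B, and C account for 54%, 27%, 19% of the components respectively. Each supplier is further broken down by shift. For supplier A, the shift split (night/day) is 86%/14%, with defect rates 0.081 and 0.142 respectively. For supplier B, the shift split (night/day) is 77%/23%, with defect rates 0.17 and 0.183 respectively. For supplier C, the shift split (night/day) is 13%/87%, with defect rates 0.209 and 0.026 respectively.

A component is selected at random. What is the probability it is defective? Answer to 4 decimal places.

P(D) ≈ 0.1045

P(D|A) = 0.86·0.081 + 0.14·0.142 = 0.06966 + 0.01988 = 0.08954
P(D|B) = 0.77·0.17 + 0.23·0.183 = 0.1309 + 0.04209 = 0.17299
P(D|C) = 0.13·0.209 + 0.87·0.026 = 0.02717 + 0.02262 = 0.04979
Then overall,
P(D) = 0.54·0.08954 + 0.27·0.17299 + 0.19·0.04979
      = 0.0483516 + 0.0467073 + 0.0094601 = 0.104519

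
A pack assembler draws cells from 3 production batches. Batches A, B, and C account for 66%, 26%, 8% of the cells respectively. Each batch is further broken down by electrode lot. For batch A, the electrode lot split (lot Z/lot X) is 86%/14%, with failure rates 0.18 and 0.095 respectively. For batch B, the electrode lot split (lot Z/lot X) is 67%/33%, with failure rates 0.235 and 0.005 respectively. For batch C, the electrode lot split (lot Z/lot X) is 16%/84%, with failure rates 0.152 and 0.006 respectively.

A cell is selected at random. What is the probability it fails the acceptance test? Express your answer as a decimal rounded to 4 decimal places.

P(F) ≈ 0.1547

P(F|A) = 0.86·0.18 + 0.14·0.095 = 0.1548 + 0.0133 = 0.1681
P(F|B) = 0.67·0.235 + 0.33·0.005 = 0.15745 + 0.00165 = 0.1591
P(F|C) = 0.16·0.152 + 0.84·0.006 = 0.02432 + 0.00504 = 0.02936
Then overall,
P(F) = 0.66·0.1681 + 0.26·0.1591 + 0.08·0.02936
      = 0.110946 + 0.041366 + 0.0023488 = 0.1546608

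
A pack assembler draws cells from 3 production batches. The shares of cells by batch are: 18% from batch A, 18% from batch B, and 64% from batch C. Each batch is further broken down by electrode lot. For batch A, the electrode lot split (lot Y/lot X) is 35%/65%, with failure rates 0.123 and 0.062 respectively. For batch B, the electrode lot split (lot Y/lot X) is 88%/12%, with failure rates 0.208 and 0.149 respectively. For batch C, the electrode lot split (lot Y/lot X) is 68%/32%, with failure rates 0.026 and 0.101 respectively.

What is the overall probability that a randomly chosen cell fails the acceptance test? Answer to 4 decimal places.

P(F|A) = 0.35·0.123 + 0.65·0.062 = 0.04305 + 0.0403 = 0.08335
P(F|B) = 0.88·0.208 + 0.12·0.149 = 0.18304 + 0.01788 = 0.20092
P(F|C) = 0.68·0.026 + 0.32·0.101 = 0.01768 + 0.03232 = 0.05
Then overall,
P(F) = 0.18·0.08335 + 0.18·0.20092 + 0.64·0.05
      = 0.015003 + 0.0361656 + 0.032 = 0.0831686

0.0832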